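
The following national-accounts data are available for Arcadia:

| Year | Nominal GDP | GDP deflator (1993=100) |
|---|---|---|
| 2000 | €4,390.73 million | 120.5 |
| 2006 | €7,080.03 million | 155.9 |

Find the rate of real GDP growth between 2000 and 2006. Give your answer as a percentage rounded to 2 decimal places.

Deflate each year: 2000 → 4390.73/1.205 = 3643.76; 2006 → 7080.03/1.559 = 4541.39.
So real GDP changed by 4541.39/3643.76 − 1 = 0.2463, i.e. 24.63%.

24.63%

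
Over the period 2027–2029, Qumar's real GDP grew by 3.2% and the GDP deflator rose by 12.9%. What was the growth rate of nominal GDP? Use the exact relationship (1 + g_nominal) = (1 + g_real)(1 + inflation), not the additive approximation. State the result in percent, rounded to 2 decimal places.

(1 + g_nom) = (1 + g_real)(1 + π) = 1.0320 × 1.1290 = 1.16513.

16.51%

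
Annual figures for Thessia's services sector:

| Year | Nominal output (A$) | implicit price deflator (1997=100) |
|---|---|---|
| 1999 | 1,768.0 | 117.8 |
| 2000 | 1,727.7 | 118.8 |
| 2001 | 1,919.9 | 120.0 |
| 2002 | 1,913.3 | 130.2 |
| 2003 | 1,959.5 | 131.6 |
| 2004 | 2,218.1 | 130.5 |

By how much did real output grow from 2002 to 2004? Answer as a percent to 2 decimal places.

Real output 2002 = 1913.3/1.302 = 1469.51.
Real output 2004 = 2218.1/1.305 = 1699.69.
Change = 1699.69/1469.51 − 1 = 0.1566.

15.66%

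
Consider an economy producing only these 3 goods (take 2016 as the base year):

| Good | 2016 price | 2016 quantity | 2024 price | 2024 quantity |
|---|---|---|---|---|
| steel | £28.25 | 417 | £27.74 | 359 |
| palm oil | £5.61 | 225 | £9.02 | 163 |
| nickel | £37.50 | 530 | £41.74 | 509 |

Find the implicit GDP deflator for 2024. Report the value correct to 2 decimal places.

108.40

Nominal GDP 2024 = 27.74·359 + 9.02·163 + 41.74·509 = 32674.58.
Real GDP 2024 (at 2016 prices) = 28.25·359 + 5.61·163 + 37.50·509 = 30143.68.
Deflator = Nominal/Real × 100 = 32674.58/30143.68 × 100 = 108.396.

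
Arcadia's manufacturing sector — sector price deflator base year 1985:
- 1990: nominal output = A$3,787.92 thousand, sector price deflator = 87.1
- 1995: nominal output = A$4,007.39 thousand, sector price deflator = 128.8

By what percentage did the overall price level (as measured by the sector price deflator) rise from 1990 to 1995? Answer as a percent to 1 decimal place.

Price-level change = 128.8 / 87.1 − 1 = 0.4788.

47.9%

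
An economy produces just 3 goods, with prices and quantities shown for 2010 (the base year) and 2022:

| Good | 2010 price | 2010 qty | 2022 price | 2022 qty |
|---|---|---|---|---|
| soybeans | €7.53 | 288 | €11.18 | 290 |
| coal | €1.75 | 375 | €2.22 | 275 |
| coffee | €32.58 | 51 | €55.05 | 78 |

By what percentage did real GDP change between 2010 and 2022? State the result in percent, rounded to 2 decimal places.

16.04%

Real GDP 2010 = Nominal GDP 2010 = 7.53·288 + 1.75·375 + 32.58·51 = 4486.47.
Real GDP 2022 (at 2010 prices) = 7.53·290 + 1.75·275 + 32.58·78 = 5206.19.
Real growth = 5206.19/4486.47 − 1 = 0.1604.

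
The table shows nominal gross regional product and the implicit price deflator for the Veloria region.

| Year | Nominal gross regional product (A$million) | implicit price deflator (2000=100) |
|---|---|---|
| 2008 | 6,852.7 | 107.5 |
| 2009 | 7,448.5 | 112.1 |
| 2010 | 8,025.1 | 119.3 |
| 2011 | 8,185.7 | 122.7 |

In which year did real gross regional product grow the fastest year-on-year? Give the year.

2009

2009: real = 7448.5/1.121 = 6644.51; growth vs 2008 (6374.60) = 4.23%.
2010: real = 8025.1/1.193 = 6726.82; growth vs 2009 (6644.51) = 1.24%.
2011: real = 8185.7/1.227 = 6671.31; growth vs 2010 (6726.82) = -0.83%.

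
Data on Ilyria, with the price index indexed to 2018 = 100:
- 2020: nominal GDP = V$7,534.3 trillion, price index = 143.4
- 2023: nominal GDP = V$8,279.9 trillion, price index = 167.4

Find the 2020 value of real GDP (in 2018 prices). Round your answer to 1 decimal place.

Real GDP = Nominal / (price index/100) = 7534.3 / 1.434 = 5254.04.

V$5,254.0 trillion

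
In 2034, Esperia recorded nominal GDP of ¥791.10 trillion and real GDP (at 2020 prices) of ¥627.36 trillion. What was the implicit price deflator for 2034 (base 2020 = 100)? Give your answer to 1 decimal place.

implicit price deflator = (Nominal / Real) × 100 = 791.10 / 627.36 × 100 = 126.10.

126.1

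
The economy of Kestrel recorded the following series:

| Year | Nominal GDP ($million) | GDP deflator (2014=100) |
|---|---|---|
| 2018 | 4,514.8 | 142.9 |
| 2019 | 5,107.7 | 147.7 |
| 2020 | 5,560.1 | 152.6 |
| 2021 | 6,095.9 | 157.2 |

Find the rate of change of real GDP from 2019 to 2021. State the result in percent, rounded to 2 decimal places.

12.13%

Real GDP 2019 = 5107.7/1.477 = 3458.16.
Real GDP 2021 = 6095.9/1.572 = 3877.80.
Change = 3877.80/3458.16 − 1 = 0.1213.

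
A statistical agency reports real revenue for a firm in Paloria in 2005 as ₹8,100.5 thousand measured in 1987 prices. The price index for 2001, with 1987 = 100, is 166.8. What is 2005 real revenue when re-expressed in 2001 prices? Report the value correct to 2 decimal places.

₹13,511.63 thousand

Real revenue in 2001 prices = Real revenue in 1987 prices × (P_2001/P_1987) = 8100.5 × 1.668 = 13511.63.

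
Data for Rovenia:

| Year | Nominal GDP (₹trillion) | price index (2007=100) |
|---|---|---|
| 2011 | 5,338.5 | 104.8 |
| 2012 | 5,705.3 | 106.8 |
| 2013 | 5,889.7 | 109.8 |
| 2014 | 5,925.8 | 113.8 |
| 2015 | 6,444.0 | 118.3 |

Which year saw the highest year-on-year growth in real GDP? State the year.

2012: real = 5705.3/1.068 = 5342.04; growth vs 2011 (5093.99) = 4.87%.
2013: real = 5889.7/1.098 = 5364.03; growth vs 2012 (5342.04) = 0.41%.
2014: real = 5925.8/1.138 = 5207.21; growth vs 2013 (5364.03) = -2.92%.
2015: real = 6444.0/1.183 = 5447.17; growth vs 2014 (5207.21) = 4.61%.

2012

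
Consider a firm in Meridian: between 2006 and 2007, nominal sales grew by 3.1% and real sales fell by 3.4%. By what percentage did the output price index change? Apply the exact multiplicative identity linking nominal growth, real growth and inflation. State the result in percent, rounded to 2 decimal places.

6.73%

(1 + g_nom) = (1 + g_real)(1 + π), so π = 1.0310 / 0.9660 − 1 = 0.06729.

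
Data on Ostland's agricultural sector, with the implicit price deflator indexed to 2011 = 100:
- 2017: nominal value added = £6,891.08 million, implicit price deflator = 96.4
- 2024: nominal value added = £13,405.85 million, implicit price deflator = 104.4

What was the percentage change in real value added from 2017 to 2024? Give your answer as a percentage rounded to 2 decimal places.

79.63%

Real value added 2017 = 6891.08 / 0.964 = 7148.42.
Real value added 2024 = 13405.85 / 1.044 = 12840.85.
Real growth = 12840.85 / 7148.42 − 1 = 0.7963.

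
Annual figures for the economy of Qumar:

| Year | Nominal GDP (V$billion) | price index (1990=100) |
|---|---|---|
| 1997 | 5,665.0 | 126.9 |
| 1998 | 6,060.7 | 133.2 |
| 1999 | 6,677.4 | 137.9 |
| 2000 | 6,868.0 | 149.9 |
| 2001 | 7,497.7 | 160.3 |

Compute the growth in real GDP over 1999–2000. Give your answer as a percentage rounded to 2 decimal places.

-5.38%

Real GDP 1999 = 6677.4/1.379 = 4842.20.
Real GDP 2000 = 6868.0/1.499 = 4581.72.
Change = 4581.72/4842.20 − 1 = -0.0538.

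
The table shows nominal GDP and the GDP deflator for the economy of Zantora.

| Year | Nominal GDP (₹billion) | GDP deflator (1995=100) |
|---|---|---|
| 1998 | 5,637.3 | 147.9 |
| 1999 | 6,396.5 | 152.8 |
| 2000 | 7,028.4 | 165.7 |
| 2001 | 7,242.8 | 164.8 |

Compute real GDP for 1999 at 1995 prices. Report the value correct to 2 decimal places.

₹4,186.19 billion

Real GDP 1999 = 6396.5 / 1.528 = 4186.19.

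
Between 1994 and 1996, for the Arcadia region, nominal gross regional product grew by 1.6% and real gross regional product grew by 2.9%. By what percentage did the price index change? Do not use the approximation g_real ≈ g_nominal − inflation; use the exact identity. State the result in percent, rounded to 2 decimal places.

(1 + g_nom) = (1 + g_real)(1 + π), so π = 1.0160 / 1.0290 − 1 = -0.01263.

-1.26%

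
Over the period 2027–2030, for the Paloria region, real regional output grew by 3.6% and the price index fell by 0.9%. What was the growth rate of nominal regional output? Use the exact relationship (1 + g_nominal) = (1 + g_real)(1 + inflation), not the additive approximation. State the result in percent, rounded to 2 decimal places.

2.67%

(1 + g_nom) = (1 + g_real)(1 + π) = 1.0360 × 0.9910 = 1.02668.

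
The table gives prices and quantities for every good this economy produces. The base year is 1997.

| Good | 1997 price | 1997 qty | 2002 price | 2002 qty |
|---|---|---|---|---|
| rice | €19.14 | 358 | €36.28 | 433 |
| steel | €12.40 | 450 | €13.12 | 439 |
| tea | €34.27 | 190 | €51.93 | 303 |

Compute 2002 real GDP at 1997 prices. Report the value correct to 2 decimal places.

€24115.03

Real GDP 2002 = Σ (p_1997 × q_2002) = 19.14·433 + 12.40·439 + 34.27·303 = 24115.03.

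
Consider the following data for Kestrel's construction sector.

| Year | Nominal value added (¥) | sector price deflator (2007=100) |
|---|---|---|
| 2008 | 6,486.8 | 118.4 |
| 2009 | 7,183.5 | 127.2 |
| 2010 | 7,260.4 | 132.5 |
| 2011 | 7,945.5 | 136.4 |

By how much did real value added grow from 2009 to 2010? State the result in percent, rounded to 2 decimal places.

-2.97%

Real value added 2009 = 7183.5/1.272 = 5647.41.
Real value added 2010 = 7260.4/1.325 = 5479.55.
Change = 5479.55/5647.41 − 1 = -0.0297.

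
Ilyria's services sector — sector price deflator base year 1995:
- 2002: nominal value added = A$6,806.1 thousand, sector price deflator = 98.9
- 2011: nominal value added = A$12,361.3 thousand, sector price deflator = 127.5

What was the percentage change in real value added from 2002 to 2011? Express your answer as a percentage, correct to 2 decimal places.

Real value added 2002 = 6806.1 / 0.989 = 6881.80.
Real value added 2011 = 12361.3 / 1.275 = 9695.14.
Real growth = 9695.14 / 6881.80 − 1 = 0.4088.

40.88%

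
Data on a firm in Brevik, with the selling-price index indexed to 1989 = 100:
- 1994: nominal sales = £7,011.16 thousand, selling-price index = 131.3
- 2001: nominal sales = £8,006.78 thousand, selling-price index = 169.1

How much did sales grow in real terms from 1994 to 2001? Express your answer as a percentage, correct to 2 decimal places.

-11.33%

Deflate each year: 1994 → 7011.16/1.313 = 5339.80; 2001 → 8006.78/1.691 = 4734.94.
So real sales changed by 4734.94/5339.80 − 1 = -0.1133, i.e. -11.33%.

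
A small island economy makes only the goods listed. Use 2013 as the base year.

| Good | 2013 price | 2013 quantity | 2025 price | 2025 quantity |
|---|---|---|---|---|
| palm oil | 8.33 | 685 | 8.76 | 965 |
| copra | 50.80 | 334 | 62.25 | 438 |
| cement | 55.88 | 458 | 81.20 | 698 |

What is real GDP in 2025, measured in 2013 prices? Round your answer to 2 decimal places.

69293.09

Real GDP 2025 = Σ (p_2013 × q_2025) = 8.33·965 + 50.80·438 + 55.88·698 = 69293.09.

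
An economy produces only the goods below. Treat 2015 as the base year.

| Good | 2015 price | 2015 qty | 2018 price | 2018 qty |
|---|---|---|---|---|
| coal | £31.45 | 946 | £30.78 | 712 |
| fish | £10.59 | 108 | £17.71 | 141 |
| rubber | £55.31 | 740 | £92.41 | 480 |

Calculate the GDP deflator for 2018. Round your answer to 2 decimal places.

Nominal GDP 2018 = 30.78·712 + 17.71·141 + 92.41·480 = 68769.27.
Real GDP 2018 (at 2015 prices) = 31.45·712 + 10.59·141 + 55.31·480 = 50434.39.
Deflator = Nominal/Real × 100 = 68769.27/50434.39 × 100 = 136.354.

136.35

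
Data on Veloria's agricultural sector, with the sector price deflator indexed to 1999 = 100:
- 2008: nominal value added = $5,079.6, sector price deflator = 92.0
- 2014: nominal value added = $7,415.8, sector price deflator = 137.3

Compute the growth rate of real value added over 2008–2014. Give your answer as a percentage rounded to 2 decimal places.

-2.18%

Deflate each year: 2008 → 5079.6/0.920 = 5521.30; 2014 → 7415.8/1.373 = 5401.17.
So real value added changed by 5401.17/5521.30 − 1 = -0.0218, i.e. -2.18%.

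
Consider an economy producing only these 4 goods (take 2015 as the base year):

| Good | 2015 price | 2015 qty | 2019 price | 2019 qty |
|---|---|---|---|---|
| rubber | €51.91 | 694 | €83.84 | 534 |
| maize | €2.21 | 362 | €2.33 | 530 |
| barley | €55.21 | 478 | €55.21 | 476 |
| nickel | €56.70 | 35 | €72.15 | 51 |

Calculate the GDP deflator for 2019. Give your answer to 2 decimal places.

130.83

Nominal GDP 2019 = 83.84·534 + 2.33·530 + 55.21·476 + 72.15·51 = 75965.07.
Real GDP 2019 (at 2015 prices) = 51.91·534 + 2.21·530 + 55.21·476 + 56.70·51 = 58062.90.
Deflator = Nominal/Real × 100 = 75965.07/58062.90 × 100 = 130.832.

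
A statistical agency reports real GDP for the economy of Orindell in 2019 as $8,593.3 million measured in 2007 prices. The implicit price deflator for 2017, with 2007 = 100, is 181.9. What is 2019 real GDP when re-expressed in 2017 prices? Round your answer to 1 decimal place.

$15,631.2 million

Real GDP in 2017 prices = Real GDP in 2007 prices × (P_2017/P_2007) = 8593.3 × 1.819 = 15631.21.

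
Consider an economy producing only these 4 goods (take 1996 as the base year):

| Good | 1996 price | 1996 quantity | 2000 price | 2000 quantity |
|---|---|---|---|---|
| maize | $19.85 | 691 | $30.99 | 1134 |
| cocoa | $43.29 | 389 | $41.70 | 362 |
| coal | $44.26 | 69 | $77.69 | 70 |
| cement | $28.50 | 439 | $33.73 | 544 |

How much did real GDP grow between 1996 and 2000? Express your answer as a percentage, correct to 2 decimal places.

Real GDP 1996 = Nominal GDP 1996 = 19.85·691 + 43.29·389 + 44.26·69 + 28.50·439 = 46121.60.
Real GDP 2000 (at 1996 prices) = 19.85·1134 + 43.29·362 + 44.26·70 + 28.50·544 = 56783.08.
Real growth = 56783.08/46121.60 − 1 = 0.2312.

23.12%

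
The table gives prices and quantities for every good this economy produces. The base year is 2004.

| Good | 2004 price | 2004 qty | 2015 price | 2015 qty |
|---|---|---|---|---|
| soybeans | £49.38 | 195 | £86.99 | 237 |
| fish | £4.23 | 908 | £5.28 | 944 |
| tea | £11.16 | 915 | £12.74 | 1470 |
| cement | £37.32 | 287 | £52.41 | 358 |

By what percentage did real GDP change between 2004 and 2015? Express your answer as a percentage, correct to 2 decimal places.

32.19%

Real GDP 2004 = Nominal GDP 2004 = 49.38·195 + 4.23·908 + 11.16·915 + 37.32·287 = 34392.18.
Real GDP 2015 (at 2004 prices) = 49.38·237 + 4.23·944 + 11.16·1470 + 37.32·358 = 45461.94.
Real growth = 45461.94/34392.18 − 1 = 0.3219.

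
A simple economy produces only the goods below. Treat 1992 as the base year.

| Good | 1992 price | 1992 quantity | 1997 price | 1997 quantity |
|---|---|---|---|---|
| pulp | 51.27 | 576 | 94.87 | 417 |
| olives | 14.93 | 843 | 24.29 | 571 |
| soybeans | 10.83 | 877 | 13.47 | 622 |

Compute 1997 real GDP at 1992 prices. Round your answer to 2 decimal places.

36640.88

Real GDP 1997 = Σ (p_1992 × q_1997) = 51.27·417 + 14.93·571 + 10.83·622 = 36640.88.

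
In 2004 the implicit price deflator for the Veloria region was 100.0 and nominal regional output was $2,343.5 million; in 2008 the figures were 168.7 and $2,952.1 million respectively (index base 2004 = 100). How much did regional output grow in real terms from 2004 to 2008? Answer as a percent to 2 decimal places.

Deflate each year: 2004 → 2343.5/1.000 = 2343.50; 2008 → 2952.1/1.687 = 1749.91.
So real regional output changed by 1749.91/2343.50 − 1 = -0.2533, i.e. -25.33%.

-25.33%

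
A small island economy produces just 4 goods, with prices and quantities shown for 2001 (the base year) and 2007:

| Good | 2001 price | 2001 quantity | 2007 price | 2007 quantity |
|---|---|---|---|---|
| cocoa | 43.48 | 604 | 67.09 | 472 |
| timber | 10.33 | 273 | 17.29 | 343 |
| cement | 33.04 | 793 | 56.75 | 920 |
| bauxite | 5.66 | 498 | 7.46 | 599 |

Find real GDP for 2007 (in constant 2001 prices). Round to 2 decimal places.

Real GDP 2007 = Σ (p_2001 × q_2007) = 43.48·472 + 10.33·343 + 33.04·920 + 5.66·599 = 57852.89.

57852.89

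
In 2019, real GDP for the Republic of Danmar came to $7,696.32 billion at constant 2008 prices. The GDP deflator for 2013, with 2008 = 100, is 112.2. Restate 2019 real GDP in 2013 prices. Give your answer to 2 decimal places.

Real GDP in 2013 prices = Real GDP in 2008 prices × (P_2013/P_2008) = 7696.32 × 1.122 = 8635.27.

$8,635.27 billion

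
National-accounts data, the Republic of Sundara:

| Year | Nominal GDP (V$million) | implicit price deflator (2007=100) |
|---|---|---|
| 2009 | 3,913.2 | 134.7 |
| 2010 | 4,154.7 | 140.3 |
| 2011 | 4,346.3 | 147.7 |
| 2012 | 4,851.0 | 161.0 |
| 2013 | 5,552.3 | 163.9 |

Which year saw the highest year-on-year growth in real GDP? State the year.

2013

2010: real = 4154.7/1.403 = 2961.30; growth vs 2009 (2905.12) = 1.93%.
2011: real = 4346.3/1.477 = 2942.65; growth vs 2010 (2961.30) = -0.63%.
2012: real = 4851.0/1.610 = 3013.04; growth vs 2011 (2942.65) = 2.39%.
2013: real = 5552.3/1.639 = 3387.61; growth vs 2012 (3013.04) = 12.43%.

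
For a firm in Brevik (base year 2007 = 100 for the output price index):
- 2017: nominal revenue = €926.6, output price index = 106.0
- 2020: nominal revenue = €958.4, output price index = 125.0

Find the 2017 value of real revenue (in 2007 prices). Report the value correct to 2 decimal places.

Real revenue = Nominal / (output price index/100) = 926.6 / 1.060 = 874.15.

€874.15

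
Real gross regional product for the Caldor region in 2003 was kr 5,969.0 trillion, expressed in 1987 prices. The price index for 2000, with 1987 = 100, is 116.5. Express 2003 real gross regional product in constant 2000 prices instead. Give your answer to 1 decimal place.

kr 6,953.9 trillion

Real gross regional product in 2000 prices = Real gross regional product in 1987 prices × (P_2000/P_1987) = 5969.0 × 1.165 = 6953.89.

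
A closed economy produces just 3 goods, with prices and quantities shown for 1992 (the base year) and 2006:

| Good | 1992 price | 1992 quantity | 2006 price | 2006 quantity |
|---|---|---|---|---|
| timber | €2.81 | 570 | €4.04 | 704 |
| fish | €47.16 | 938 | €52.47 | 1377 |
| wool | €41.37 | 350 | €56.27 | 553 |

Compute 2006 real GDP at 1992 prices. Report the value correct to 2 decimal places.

€89795.17

Real GDP 2006 = Σ (p_1992 × q_2006) = 2.81·704 + 47.16·1377 + 41.37·553 = 89795.17.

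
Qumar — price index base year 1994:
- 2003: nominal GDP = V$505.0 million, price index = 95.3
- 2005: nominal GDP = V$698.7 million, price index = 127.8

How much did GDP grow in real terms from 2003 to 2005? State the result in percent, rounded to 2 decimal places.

Real GDP 2003 = 505.0 / 0.953 = 529.91.
Real GDP 2005 = 698.7 / 1.278 = 546.71.
Real growth = 546.71 / 529.91 − 1 = 0.0317.

3.17%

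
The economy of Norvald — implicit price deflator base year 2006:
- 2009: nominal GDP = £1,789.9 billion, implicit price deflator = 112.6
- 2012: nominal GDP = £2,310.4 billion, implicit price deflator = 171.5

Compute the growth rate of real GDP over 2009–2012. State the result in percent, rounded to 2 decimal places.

-15.25%

Real GDP 2009 = 1789.9 / 1.126 = 1589.61.
Real GDP 2012 = 2310.4 / 1.715 = 1347.17.
Real growth = 1347.17 / 1589.61 − 1 = -0.1525.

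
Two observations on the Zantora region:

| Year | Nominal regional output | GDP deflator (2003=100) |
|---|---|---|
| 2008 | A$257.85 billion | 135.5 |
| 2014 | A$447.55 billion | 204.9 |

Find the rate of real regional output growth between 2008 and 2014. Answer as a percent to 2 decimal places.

Deflate each year: 2008 → 257.85/1.355 = 190.30; 2014 → 447.55/2.049 = 218.42.
So real regional output changed by 218.42/190.30 − 1 = 0.1478, i.e. 14.78%.

14.78%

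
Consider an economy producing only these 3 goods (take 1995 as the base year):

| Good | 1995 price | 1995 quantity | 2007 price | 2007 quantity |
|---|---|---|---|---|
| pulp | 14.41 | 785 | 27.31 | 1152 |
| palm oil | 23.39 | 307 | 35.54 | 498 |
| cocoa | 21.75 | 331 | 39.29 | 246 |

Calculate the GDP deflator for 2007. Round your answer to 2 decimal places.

175.08

Nominal GDP 2007 = 27.31·1152 + 35.54·498 + 39.29·246 = 58825.38.
Real GDP 2007 (at 1995 prices) = 14.41·1152 + 23.39·498 + 21.75·246 = 33599.04.
Deflator = Nominal/Real × 100 = 58825.38/33599.04 × 100 = 175.081.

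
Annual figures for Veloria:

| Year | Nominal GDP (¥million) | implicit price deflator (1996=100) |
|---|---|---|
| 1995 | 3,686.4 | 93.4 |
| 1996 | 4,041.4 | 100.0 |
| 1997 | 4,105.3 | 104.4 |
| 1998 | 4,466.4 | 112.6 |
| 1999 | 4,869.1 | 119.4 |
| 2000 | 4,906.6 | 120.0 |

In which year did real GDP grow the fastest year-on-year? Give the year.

1996: real = 4041.4/1.000 = 4041.40; growth vs 1995 (3946.90) = 2.39%.
1997: real = 4105.3/1.044 = 3932.28; growth vs 1996 (4041.40) = -2.70%.
1998: real = 4466.4/1.126 = 3966.61; growth vs 1997 (3932.28) = 0.87%.
1999: real = 4869.1/1.194 = 4077.97; growth vs 1998 (3966.61) = 2.81%.
2000: real = 4906.6/1.200 = 4088.83; growth vs 1999 (4077.97) = 0.27%.

1999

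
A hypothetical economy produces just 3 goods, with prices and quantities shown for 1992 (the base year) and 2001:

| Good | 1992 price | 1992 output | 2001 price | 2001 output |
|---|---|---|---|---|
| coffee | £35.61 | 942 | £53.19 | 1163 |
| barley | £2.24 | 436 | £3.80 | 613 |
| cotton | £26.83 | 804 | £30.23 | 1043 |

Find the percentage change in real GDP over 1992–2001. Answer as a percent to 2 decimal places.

Real GDP 1992 = Nominal GDP 1992 = 35.61·942 + 2.24·436 + 26.83·804 = 56092.58.
Real GDP 2001 (at 1992 prices) = 35.61·1163 + 2.24·613 + 26.83·1043 = 70771.24.
Real growth = 70771.24/56092.58 − 1 = 0.2617.

26.17%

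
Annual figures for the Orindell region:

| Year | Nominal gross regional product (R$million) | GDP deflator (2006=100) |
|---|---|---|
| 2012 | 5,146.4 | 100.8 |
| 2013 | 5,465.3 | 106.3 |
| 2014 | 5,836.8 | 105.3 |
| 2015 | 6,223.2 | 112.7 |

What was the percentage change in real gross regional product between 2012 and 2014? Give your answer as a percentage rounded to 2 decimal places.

8.57%

Real gross regional product 2012 = 5146.4/1.008 = 5105.56.
Real gross regional product 2014 = 5836.8/1.053 = 5543.02.
Change = 5543.02/5105.56 − 1 = 0.0857.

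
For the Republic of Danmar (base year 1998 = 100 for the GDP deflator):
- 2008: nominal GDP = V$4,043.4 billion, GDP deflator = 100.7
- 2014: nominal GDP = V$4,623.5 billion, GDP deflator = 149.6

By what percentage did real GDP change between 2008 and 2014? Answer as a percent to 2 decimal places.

Deflate each year: 2008 → 4043.4/1.007 = 4015.29; 2014 → 4623.5/1.496 = 3090.57.
So real GDP changed by 3090.57/4015.29 − 1 = -0.2303, i.e. -23.03%.

-23.03%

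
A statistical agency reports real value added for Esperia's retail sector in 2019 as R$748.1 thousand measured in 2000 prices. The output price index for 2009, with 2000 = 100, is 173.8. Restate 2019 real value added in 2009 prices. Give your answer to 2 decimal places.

R$1,300.20 thousand

Real value added in 2009 prices = Real value added in 2000 prices × (P_2009/P_2000) = 748.1 × 1.738 = 1300.20.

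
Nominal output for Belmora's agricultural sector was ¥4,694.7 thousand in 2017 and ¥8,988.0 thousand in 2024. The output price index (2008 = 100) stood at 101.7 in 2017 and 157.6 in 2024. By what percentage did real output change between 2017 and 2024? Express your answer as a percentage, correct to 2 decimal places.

Real output 2017 = 4694.7 / 1.017 = 4616.22.
Real output 2024 = 8988.0 / 1.576 = 5703.05.
Real growth = 5703.05 / 4616.22 − 1 = 0.2354.

23.54%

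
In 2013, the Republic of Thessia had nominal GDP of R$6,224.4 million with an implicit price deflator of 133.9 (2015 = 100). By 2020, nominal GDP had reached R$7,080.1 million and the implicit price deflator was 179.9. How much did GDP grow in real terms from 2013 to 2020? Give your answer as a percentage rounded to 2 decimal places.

-15.34%

Deflate each year: 2013 → 6224.4/1.339 = 4648.54; 2020 → 7080.1/1.799 = 3935.58.
So real GDP changed by 3935.58/4648.54 − 1 = -0.1534, i.e. -15.34%.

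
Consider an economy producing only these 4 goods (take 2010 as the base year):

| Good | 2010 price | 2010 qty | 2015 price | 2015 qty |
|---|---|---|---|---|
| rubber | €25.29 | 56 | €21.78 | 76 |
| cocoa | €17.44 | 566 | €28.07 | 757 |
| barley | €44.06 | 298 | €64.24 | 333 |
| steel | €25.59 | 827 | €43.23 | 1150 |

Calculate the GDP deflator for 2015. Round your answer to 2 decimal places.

158.74

Nominal GDP 2015 = 21.78·76 + 28.07·757 + 64.24·333 + 43.23·1150 = 94010.69.
Real GDP 2015 (at 2010 prices) = 25.29·76 + 17.44·757 + 44.06·333 + 25.59·1150 = 59224.60.
Deflator = Nominal/Real × 100 = 94010.69/59224.60 × 100 = 158.736.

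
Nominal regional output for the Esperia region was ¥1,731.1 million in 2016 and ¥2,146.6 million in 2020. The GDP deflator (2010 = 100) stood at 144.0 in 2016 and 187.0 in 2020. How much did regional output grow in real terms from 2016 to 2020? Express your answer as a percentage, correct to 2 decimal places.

-4.51%

Real regional output 2016 = 1731.1 / 1.440 = 1202.15.
Real regional output 2020 = 2146.6 / 1.870 = 1147.91.
Real growth = 1147.91 / 1202.15 − 1 = -0.0451.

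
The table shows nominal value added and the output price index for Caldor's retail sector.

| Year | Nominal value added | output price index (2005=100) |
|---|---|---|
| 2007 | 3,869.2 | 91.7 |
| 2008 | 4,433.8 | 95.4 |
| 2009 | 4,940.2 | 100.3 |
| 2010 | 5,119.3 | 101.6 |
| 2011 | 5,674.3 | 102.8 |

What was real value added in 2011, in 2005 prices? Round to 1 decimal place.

Real value added 2011 = 5674.3 / 1.028 = 5519.75.

5,519.7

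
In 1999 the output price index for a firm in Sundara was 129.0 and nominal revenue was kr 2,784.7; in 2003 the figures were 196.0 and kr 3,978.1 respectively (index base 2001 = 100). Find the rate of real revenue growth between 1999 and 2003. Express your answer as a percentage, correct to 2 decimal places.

-5.98%

Deflate each year: 1999 → 2784.7/1.290 = 2158.68; 2003 → 3978.1/1.960 = 2029.64.
So real revenue changed by 2029.64/2158.68 − 1 = -0.0598, i.e. -5.98%.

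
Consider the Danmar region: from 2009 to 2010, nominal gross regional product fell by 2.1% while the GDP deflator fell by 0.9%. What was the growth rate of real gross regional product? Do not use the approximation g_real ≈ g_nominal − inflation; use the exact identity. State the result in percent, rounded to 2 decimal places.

(1 + g_nom) = (1 + g_real)(1 + π), so g_real = 0.9790 / 0.9910 − 1 = -0.01211.

-1.21%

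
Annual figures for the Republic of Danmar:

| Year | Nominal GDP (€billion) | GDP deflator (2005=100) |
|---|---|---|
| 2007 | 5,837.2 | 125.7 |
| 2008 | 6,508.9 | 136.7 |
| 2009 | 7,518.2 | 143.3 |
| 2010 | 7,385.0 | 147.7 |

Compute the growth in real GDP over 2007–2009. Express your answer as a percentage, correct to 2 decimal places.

12.98%

Real GDP 2007 = 5837.2/1.257 = 4643.75.
Real GDP 2009 = 7518.2/1.433 = 5246.48.
Change = 5246.48/4643.75 − 1 = 0.1298.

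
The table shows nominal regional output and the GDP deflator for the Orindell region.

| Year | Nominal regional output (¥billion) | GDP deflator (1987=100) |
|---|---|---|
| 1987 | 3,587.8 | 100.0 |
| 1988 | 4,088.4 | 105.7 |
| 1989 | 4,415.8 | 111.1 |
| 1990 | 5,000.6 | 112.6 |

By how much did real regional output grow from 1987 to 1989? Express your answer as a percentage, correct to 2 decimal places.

Real regional output 1987 = 3587.8/1.000 = 3587.80.
Real regional output 1989 = 4415.8/1.111 = 3974.62.
Change = 3974.62/3587.80 − 1 = 0.1078.

10.78%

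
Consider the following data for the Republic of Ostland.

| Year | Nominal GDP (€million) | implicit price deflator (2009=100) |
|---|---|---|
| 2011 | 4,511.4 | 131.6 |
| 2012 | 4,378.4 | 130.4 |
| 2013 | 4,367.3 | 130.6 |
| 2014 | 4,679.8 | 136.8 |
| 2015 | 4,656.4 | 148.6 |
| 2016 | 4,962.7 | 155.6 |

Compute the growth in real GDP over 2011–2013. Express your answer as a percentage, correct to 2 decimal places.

-2.45%

Real GDP 2011 = 4511.4/1.316 = 3428.12.
Real GDP 2013 = 4367.3/1.306 = 3344.03.
Change = 3344.03/3428.12 − 1 = -0.0245.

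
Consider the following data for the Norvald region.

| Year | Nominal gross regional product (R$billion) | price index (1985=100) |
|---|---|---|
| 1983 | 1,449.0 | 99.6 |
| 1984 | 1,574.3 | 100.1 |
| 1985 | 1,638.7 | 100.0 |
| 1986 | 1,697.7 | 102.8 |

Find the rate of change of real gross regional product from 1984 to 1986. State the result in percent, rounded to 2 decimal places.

5.01%

Real gross regional product 1984 = 1574.3/1.001 = 1572.73.
Real gross regional product 1986 = 1697.7/1.028 = 1651.46.
Change = 1651.46/1572.73 − 1 = 0.0501.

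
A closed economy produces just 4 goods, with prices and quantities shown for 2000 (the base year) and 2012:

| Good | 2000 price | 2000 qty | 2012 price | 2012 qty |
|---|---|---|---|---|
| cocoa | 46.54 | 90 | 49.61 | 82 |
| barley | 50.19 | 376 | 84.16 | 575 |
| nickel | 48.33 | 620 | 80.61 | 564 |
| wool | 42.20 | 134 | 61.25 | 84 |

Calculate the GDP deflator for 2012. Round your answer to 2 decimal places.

162.37

Nominal GDP 2012 = 49.61·82 + 84.16·575 + 80.61·564 + 61.25·84 = 103069.06.
Real GDP 2012 (at 2000 prices) = 46.54·82 + 50.19·575 + 48.33·564 + 42.20·84 = 63478.45.
Deflator = Nominal/Real × 100 = 103069.06/63478.45 × 100 = 162.369.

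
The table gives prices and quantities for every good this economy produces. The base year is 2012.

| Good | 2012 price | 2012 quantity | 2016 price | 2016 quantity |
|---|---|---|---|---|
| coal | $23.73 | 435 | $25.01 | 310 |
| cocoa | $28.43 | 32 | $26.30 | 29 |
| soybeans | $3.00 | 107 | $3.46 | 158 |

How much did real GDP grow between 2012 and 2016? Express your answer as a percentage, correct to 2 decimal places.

Real GDP 2012 = Nominal GDP 2012 = 23.73·435 + 28.43·32 + 3.00·107 = 11553.31.
Real GDP 2016 (at 2012 prices) = 23.73·310 + 28.43·29 + 3.00·158 = 8654.77.
Real growth = 8654.77/11553.31 − 1 = -0.2509.

-25.09%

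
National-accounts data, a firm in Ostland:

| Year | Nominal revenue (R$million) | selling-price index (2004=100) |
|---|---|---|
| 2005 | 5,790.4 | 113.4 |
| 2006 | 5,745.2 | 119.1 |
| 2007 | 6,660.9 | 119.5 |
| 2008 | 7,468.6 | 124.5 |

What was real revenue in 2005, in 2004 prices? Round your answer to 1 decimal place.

Real revenue 2005 = 5790.4 / 1.134 = 5106.17.

R$5,106.2 million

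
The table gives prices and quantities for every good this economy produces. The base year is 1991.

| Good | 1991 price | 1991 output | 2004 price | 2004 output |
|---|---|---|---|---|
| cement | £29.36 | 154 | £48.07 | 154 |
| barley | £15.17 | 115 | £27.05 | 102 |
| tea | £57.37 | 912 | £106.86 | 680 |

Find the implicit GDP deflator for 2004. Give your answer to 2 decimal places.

183.73

Nominal GDP 2004 = 48.07·154 + 27.05·102 + 106.86·680 = 82826.68.
Real GDP 2004 (at 1991 prices) = 29.36·154 + 15.17·102 + 57.37·680 = 45080.38.
Deflator = Nominal/Real × 100 = 82826.68/45080.38 × 100 = 183.731.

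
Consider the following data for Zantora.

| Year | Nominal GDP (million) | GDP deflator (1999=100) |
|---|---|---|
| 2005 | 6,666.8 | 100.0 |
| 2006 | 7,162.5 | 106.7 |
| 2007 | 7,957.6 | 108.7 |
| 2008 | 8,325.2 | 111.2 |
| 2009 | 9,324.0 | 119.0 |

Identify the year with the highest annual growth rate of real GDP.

2007

2006: real = 7162.5/1.067 = 6712.75; growth vs 2005 (6666.80) = 0.69%.
2007: real = 7957.6/1.087 = 7320.70; growth vs 2006 (6712.75) = 9.06%.
2008: real = 8325.2/1.112 = 7486.69; growth vs 2007 (7320.70) = 2.27%.
2009: real = 9324.0/1.190 = 7835.29; growth vs 2008 (7486.69) = 4.66%.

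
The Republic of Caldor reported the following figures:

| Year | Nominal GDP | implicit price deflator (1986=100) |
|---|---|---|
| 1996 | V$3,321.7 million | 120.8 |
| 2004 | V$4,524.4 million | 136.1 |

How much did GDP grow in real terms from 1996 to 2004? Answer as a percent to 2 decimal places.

Deflate each year: 1996 → 3321.7/1.208 = 2749.75; 2004 → 4524.4/1.361 = 3324.32.
So real GDP changed by 3324.32/2749.75 − 1 = 0.2090, i.e. 20.90%.

20.90%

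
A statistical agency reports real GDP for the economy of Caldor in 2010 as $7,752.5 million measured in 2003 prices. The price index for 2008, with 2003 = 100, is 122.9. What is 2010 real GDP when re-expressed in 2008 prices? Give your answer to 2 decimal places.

Real GDP in 2008 prices = Real GDP in 2003 prices × (P_2008/P_2003) = 7752.5 × 1.229 = 9527.82.

$9,527.82 million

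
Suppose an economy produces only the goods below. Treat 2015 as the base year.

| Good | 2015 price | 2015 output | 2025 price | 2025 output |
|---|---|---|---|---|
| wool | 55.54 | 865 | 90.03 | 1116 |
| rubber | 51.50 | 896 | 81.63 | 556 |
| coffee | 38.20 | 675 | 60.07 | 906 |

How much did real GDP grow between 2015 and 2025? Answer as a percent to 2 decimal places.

Real GDP 2015 = Nominal GDP 2015 = 55.54·865 + 51.50·896 + 38.20·675 = 119971.10.
Real GDP 2025 (at 2015 prices) = 55.54·1116 + 51.50·556 + 38.20·906 = 125225.84.
Real growth = 125225.84/119971.10 − 1 = 0.0438.

4.38%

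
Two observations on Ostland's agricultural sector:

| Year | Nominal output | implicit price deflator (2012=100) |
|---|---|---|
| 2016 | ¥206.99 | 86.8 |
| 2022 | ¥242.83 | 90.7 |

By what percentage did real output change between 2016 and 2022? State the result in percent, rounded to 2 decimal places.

Real output 2016 = 206.99 / 0.868 = 238.47.
Real output 2022 = 242.83 / 0.907 = 267.73.
Real growth = 267.73 / 238.47 − 1 = 0.1227.

12.27%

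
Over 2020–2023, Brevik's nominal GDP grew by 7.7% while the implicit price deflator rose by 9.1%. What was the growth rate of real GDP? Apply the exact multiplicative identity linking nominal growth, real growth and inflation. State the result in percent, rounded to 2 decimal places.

-1.28%

(1 + g_nom) = (1 + g_real)(1 + π), so g_real = 1.0770 / 1.0910 − 1 = -0.01283.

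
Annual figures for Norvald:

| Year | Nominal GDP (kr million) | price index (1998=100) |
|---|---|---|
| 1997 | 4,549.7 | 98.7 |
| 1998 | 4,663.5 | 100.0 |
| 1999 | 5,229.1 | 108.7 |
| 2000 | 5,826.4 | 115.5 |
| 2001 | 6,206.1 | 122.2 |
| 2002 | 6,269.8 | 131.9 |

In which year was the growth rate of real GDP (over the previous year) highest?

1998: real = 4663.5/1.000 = 4663.50; growth vs 1997 (4609.63) = 1.17%.
1999: real = 5229.1/1.087 = 4810.58; growth vs 1998 (4663.50) = 3.15%.
2000: real = 5826.4/1.155 = 5044.50; growth vs 1999 (4810.58) = 4.86%.
2001: real = 6206.1/1.222 = 5078.64; growth vs 2000 (5044.50) = 0.68%.
2002: real = 6269.8/1.319 = 4753.45; growth vs 2001 (5078.64) = -6.40%.

2000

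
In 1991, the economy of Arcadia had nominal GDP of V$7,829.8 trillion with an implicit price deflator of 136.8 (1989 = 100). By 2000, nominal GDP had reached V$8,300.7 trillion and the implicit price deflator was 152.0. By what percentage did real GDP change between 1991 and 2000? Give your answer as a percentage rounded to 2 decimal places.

Real GDP 1991 = 7829.8 / 1.368 = 5723.54.
Real GDP 2000 = 8300.7 / 1.520 = 5460.99.
Real growth = 5460.99 / 5723.54 − 1 = -0.0459.

-4.59%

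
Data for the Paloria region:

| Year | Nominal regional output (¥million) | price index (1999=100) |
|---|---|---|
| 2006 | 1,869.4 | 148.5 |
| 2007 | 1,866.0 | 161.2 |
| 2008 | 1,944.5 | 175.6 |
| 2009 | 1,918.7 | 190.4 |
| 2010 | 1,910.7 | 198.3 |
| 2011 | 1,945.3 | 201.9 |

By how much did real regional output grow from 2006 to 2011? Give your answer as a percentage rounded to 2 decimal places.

Real regional output 2006 = 1869.4/1.485 = 1258.86.
Real regional output 2011 = 1945.3/2.019 = 963.50.
Change = 963.50/1258.86 − 1 = -0.2346.

-23.46%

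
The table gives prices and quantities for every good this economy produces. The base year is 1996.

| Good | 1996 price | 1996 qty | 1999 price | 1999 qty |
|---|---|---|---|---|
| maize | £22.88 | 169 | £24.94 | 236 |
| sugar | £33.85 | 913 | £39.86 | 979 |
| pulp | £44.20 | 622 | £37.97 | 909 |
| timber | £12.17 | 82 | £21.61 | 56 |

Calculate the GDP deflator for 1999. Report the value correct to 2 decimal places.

101.56

Nominal GDP 1999 = 24.94·236 + 39.86·979 + 37.97·909 + 21.61·56 = 80633.67.
Real GDP 1999 (at 1996 prices) = 22.88·236 + 33.85·979 + 44.20·909 + 12.17·56 = 79398.15.
Deflator = Nominal/Real × 100 = 80633.67/79398.15 × 100 = 101.556.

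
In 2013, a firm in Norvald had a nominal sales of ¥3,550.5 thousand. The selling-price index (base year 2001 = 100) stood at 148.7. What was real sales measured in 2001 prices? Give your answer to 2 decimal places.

Real sales = Nominal / (selling-price index/100) = 3550.5 / 1.487 = 2387.69.

¥2,387.69 thousand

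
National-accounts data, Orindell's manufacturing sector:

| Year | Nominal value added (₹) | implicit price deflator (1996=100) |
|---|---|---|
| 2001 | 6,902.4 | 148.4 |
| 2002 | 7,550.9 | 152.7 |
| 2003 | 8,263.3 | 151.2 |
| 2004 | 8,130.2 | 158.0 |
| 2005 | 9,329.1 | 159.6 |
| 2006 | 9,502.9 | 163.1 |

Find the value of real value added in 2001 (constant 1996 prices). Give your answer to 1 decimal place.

₹4,651.2

Real value added 2001 = 6902.4 / 1.484 = 4651.21.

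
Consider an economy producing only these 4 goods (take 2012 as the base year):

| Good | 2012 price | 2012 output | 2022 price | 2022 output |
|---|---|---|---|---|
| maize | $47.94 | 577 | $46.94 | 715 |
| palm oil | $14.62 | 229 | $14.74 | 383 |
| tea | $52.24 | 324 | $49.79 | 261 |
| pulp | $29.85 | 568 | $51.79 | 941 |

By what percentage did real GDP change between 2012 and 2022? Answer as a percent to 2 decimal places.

Real GDP 2012 = Nominal GDP 2012 = 47.94·577 + 14.62·229 + 52.24·324 + 29.85·568 = 64889.92.
Real GDP 2022 (at 2012 prices) = 47.94·715 + 14.62·383 + 52.24·261 + 29.85·941 = 81600.05.
Real growth = 81600.05/64889.92 − 1 = 0.2575.

25.75%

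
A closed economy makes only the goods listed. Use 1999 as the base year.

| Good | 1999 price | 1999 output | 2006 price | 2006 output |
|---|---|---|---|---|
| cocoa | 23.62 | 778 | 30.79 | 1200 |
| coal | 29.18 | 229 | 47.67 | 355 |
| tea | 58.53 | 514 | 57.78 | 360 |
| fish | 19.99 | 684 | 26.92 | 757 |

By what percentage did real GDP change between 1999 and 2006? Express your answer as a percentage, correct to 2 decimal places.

8.85%

Real GDP 1999 = Nominal GDP 1999 = 23.62·778 + 29.18·229 + 58.53·514 + 19.99·684 = 68816.16.
Real GDP 2006 (at 1999 prices) = 23.62·1200 + 29.18·355 + 58.53·360 + 19.99·757 = 74906.13.
Real growth = 74906.13/68816.16 − 1 = 0.0885.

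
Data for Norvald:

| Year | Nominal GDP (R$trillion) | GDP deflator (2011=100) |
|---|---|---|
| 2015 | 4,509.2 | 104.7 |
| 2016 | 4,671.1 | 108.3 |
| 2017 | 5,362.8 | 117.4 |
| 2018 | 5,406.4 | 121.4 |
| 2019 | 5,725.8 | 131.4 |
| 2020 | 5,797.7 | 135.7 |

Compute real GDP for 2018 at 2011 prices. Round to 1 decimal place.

Real GDP 2018 = 5406.4 / 1.214 = 4453.38.

R$4,453.4 trillion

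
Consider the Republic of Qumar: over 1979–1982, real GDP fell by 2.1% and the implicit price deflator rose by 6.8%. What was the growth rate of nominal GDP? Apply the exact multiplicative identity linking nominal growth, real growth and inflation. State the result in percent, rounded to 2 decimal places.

4.56%

(1 + g_nom) = (1 + g_real)(1 + π) = 0.9790 × 1.0680 = 1.04557.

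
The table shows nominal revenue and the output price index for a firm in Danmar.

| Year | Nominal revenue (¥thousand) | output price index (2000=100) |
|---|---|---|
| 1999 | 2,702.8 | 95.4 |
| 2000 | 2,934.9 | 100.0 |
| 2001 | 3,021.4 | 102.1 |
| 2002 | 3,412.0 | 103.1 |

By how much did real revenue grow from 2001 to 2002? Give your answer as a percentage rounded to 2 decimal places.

Real revenue 2001 = 3021.4/1.021 = 2959.26.
Real revenue 2002 = 3412.0/1.031 = 3309.41.
Change = 3309.41/2959.26 − 1 = 0.1183.

11.83%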